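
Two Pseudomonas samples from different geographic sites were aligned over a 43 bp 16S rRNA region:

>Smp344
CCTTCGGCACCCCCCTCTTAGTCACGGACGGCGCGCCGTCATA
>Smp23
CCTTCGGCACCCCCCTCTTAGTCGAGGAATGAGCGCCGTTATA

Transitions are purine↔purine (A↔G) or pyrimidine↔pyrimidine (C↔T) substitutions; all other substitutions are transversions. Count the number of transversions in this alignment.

4

Differing sites — 24:A/G (Ti); 25:C/A (Tv); 29:C/A (Tv); 30:G/T (Tv); 32:C/A (Tv); 40:C/T (Ti).
Of the 6 differences, 2 transitions and 4 transversions, so the answer is 4.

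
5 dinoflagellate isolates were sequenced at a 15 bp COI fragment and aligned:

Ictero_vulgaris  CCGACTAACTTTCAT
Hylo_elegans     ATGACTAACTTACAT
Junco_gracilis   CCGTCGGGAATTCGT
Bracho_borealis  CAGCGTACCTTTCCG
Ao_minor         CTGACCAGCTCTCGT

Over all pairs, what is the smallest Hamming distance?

Pairwise Hamming distances:
  Ictero_vulgaris vs Hylo_elegans: 3
  Ictero_vulgaris vs Junco_gracilis: 7
  Ictero_vulgaris vs Bracho_borealis: 6
  Ictero_vulgaris vs Ao_minor: 5
  Hylo_elegans vs Junco_gracilis: 10
  Hylo_elegans vs Bracho_borealis: 8
  Hylo_elegans vs Ao_minor: 6
  Junco_gracilis vs Bracho_borealis: 10
  Junco_gracilis vs Ao_minor: 7
  Bracho_borealis vs Ao_minor: 8
The smallest is 3, between Ictero_vulgaris and Hylo_elegans.

3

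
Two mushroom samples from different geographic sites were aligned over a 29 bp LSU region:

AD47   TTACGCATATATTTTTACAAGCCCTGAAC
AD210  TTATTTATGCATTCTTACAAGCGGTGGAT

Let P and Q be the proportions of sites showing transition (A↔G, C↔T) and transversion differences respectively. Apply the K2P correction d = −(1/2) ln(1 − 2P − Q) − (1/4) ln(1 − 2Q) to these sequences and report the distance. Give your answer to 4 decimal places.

Differing sites — 4:C/T (Ti); 5:G/T (Tv); 6:C/T (Ti); 9:A/G (Ti); 10:T/C (Ti); 14:T/C (Ti); 23:C/G (Tv); 24:C/G (Tv); 27:A/G (Ti); 29:C/T (Ti).
Of the 10 differences, 7 transitions and 3 transversions over 29 sites: P = 7/29 = 0.241379, Q = 3/29 = 0.103448.
d = −0.5·ln(0.413794) − 0.25·ln(0.793104) = −0.5·(-0.882387) − 0.25·(-0.231801) = 0.4991.

0.4991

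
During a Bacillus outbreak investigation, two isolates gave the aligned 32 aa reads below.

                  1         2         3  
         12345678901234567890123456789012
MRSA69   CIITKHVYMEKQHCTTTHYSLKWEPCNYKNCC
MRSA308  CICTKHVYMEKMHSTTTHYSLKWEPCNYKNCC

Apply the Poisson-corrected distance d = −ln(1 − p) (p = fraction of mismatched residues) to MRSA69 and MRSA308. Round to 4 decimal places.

0.0984

Differing sites — 3:I/C; 12:Q/M; 14:C/S.
p = 3/32 = 0.093750.
d = −ln(1 − 0.093750) = −ln(0.906250) = 0.0984.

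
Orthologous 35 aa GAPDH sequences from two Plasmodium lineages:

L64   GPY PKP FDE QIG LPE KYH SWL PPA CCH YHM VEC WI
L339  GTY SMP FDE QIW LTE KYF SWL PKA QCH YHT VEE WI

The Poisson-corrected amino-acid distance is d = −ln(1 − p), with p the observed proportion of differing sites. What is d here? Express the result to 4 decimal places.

The sequences differ at positions 2 (P/T), 4 (P/S), 5 (K/M), 12 (G/W), 14 (P/T), 18 (H/F), 23 (P/K), 25 (C/Q), 30 (M/T), 33 (C/E).
p = 10/35 = 0.285714.
d = −ln(1 − 0.285714) = −ln(0.714286) = 0.3365.

0.3365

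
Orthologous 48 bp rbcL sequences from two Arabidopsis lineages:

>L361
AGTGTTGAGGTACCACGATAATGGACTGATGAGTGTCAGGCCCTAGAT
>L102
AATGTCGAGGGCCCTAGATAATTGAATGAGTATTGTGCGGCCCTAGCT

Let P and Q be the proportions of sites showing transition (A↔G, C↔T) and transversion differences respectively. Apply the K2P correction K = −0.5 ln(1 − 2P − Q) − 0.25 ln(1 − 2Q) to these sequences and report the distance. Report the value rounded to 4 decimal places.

0.3760

The sequences differ at positions 2 (G/A, transition), 6 (T/C, transition), 11 (T/G, transversion), 12 (A/C, transversion), 15 (A/T, transversion), 16 (C/A, transversion), 23 (G/T, transversion), 26 (C/A, transversion), 30 (T/G, transversion), 31 (G/T, transversion), 33 (G/T, transversion), 37 (C/G, transversion), 38 (A/C, transversion), 47 (A/C, transversion).
Of the 14 differences, 2 transitions and 12 transversions over 48 sites: P = 2/48 = 0.041667, Q = 12/48 = 0.250000.
d = −0.5·ln(0.666666) − 0.25·ln(0.500000) = −0.5·(-0.405466) − 0.25·(-0.693147) = 0.3760.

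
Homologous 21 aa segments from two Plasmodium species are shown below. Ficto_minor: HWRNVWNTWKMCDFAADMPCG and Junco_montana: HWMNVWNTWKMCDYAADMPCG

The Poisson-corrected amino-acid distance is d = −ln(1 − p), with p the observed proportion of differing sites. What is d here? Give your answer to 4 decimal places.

Differing sites — 3:R/M; 14:F/Y.
p = 2/21 = 0.095238.
d = −ln(1 − 0.095238) = −ln(0.904762) = 0.1001.

0.1001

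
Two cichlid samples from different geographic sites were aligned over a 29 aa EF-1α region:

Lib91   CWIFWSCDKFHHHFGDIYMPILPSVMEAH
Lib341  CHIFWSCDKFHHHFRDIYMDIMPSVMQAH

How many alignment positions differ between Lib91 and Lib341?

The sequences differ at positions 2 (W/H), 15 (G/R), 20 (P/D), 22 (L/M), 27 (E/Q).
That gives 5 mismatches out of 29 aligned sites, so the Hamming distance is 5.

5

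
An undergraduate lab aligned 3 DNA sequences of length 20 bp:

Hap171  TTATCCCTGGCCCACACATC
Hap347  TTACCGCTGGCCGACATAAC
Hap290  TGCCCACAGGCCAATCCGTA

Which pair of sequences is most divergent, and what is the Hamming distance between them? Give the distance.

11

Pairwise Hamming distances:
  Hap171 vs Hap347: 5
  Hap171 vs Hap290: 10
  Hap347 vs Hap290: 11
The largest is 11, between Hap347 and Hap290.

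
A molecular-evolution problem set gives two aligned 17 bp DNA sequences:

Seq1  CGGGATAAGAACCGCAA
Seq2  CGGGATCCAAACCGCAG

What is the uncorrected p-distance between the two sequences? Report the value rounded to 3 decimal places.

0.235

Mismatches occur at site 7 (A→C), site 8 (A→C), site 9 (G→A), site 17 (A→G).
There are 4 differences over 17 sites, so p = 4/17 = 0.235.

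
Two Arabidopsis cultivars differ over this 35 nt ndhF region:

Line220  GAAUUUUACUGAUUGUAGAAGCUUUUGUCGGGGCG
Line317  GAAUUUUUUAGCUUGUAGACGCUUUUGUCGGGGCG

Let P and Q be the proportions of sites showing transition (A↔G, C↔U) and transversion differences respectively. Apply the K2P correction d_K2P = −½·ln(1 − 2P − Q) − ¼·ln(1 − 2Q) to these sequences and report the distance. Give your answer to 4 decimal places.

0.1589

Differing sites — 8:A/U (Tv); 9:C/U (Ti); 10:U/A (Tv); 12:A/C (Tv); 20:A/C (Tv).
Of the 5 differences, 1 transition and 4 transversions over 35 sites: P = 1/35 = 0.028571, Q = 4/35 = 0.114286.
d = −0.5·ln(0.828572) − 0.25·ln(0.771428) = −0.5·(-0.188052) − 0.25·(-0.259512) = 0.1589.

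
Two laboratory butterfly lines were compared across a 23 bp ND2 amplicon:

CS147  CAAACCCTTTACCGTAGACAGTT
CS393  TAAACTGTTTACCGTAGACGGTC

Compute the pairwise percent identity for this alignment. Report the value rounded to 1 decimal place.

Differing sites — 1:C/T; 6:C/T; 7:C/G; 20:A/G; 23:T/C.
18 of the 23 sites match, so the percent identity is 18/23 × 100 = 78.3%.

78.3%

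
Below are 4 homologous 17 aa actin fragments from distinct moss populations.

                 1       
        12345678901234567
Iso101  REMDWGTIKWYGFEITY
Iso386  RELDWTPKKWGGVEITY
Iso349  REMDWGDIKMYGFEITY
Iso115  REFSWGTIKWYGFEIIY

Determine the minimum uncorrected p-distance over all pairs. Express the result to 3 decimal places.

0.118

Pairwise Hamming distances:
  Iso101 vs Iso386: 6
  Iso101 vs Iso349: 2
  Iso101 vs Iso115: 3
  Iso386 vs Iso349: 7
  Iso386 vs Iso115: 8
  Iso349 vs Iso115: 5
The smallest is 2 mismatches, between Iso101 and Iso349; p = 2/17 = 0.118.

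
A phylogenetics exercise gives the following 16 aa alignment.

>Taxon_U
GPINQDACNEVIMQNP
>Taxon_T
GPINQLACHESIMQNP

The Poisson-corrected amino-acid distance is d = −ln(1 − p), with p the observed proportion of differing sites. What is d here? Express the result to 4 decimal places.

0.2076

The sequences differ at positions 6 (D/L), 9 (N/H), 11 (V/S).
p = 3/16 = 0.187500.
d = −ln(1 − 0.187500) = −ln(0.812500) = 0.2076.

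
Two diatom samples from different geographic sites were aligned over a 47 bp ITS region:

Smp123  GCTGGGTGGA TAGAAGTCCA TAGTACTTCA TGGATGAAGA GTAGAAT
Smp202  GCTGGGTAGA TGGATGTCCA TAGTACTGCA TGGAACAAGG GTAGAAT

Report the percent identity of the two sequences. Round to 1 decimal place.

85.1%

Mismatches occur at site 8 (G/A), site 12 (A/G), site 15 (A/T), site 28 (T/G), site 35 (T/A), site 36 (G/C), site 40 (A/G).
40 of the 47 sites match, so the percent identity is 40/47 × 100 = 85.1%.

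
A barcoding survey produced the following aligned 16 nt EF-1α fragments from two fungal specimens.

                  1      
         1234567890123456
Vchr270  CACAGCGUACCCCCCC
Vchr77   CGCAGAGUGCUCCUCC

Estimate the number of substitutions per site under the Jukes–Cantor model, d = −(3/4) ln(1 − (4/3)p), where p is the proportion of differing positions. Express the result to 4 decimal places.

0.4042

Mismatches occur at site 2 (A→G), site 6 (C→A), site 9 (A→G), site 11 (C→U), site 14 (C→U).
p = 5/16 = 0.312500.
d = −0.75 · ln(1 − (4/3)·0.312500) = −0.75 · ln(0.583333) = −0.75 · (-0.538997) = 0.4042.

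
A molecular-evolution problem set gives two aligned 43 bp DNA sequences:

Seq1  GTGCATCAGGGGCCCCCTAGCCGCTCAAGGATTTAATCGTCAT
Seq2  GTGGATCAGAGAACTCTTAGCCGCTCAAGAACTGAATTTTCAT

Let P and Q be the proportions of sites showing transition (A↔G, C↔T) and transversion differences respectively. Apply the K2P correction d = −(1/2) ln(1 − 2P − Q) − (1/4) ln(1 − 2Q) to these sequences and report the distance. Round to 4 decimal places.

Mismatches occur at site 4 (C/G, transversion), site 10 (G/A, transition), site 12 (G/A, transition), site 13 (C/A, transversion), site 15 (C/T, transition), site 17 (C/T, transition), site 30 (G/A, transition), site 32 (T/C, transition), site 34 (T/G, transversion), site 38 (C/T, transition), site 39 (G/T, transversion).
Of the 11 differences, 7 transitions and 4 transversions over 43 sites: P = 7/43 = 0.162791, Q = 4/43 = 0.093023.
d = −0.5·ln(0.581395) − 0.25·ln(0.813954) = −0.5·(-0.542325) − 0.25·(-0.205851) = 0.3226.

0.3226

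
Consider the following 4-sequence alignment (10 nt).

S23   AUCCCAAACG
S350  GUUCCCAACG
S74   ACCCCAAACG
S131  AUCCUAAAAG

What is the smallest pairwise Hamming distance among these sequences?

1

Pairwise Hamming distances:
  S23 vs S350: 3
  S23 vs S74: 1
  S23 vs S131: 2
  S350 vs S74: 4
  S350 vs S131: 5
  S74 vs S131: 3
The smallest is 1, between S23 and S74.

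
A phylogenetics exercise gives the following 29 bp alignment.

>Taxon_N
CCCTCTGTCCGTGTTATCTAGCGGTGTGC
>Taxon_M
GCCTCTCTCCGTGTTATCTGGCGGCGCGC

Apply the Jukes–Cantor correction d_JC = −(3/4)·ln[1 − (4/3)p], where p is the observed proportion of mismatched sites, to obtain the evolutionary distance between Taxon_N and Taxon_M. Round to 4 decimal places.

Differing sites — 1:C/G; 7:G/C; 20:A/G; 25:T/C; 27:T/C.
p = 5/29 = 0.172414.
d = −0.75 · ln(1 − (4/3)·0.172414) = −0.75 · ln(0.770115) = −0.75 · (-0.261215) = 0.1959.

0.1959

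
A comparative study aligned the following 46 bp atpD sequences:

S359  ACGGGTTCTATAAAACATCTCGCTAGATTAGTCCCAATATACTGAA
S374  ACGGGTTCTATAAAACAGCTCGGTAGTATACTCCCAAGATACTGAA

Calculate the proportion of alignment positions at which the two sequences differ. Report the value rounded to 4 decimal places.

Differing sites — 18:T/G; 23:C/G; 27:A/T; 28:T/A; 31:G/C; 38:T/G.
There are 6 differences over 46 sites, so p = 6/46 = 0.1304.

0.1304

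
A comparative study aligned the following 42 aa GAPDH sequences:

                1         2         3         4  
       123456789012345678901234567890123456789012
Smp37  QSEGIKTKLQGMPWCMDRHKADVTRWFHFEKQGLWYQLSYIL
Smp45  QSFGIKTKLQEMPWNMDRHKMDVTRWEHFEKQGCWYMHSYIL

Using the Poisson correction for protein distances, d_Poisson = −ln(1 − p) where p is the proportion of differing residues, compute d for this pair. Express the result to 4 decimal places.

0.2113

Mismatches occur at site 3 (E/F), site 11 (G/E), site 15 (C/N), site 21 (A/M), site 27 (F/E), site 34 (L/C), site 37 (Q/M), site 38 (L/H).
p = 8/42 = 0.190476.
d = −ln(1 − 0.190476) = −ln(0.809524) = 0.2113.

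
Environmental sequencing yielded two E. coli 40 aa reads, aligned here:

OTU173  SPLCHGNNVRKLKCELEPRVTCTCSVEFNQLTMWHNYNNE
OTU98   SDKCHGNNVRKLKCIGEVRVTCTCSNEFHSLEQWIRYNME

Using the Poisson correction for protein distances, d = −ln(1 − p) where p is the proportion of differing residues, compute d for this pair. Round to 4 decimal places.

Mismatches occur at site 2 (P/D), site 3 (L/K), site 15 (E/I), site 16 (L/G), site 18 (P/V), site 26 (V/N), site 29 (N/H), site 30 (Q/S), site 32 (T/E), site 33 (M/Q), site 35 (H/I), site 36 (N/R), site 39 (N/M).
p = 13/40 = 0.325000.
d = −ln(1 − 0.325000) = −ln(0.675000) = 0.3930.

0.3930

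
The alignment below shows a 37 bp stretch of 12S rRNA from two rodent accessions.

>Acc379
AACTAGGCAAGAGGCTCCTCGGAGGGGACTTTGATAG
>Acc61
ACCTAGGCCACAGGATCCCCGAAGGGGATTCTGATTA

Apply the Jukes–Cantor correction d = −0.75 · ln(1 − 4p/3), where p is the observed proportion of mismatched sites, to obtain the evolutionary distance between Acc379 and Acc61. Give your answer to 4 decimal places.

0.3351

The sequences differ at positions 2 (A/C), 9 (A/C), 11 (G/C), 15 (C/A), 19 (T/C), 22 (G/A), 29 (C/T), 31 (T/C), 36 (A/T), 37 (G/A).
p = 10/37 = 0.270270.
d = −0.75 · ln(1 − (4/3)·0.270270) = −0.75 · ln(0.639640) = −0.75 · (-0.446850) = 0.3351.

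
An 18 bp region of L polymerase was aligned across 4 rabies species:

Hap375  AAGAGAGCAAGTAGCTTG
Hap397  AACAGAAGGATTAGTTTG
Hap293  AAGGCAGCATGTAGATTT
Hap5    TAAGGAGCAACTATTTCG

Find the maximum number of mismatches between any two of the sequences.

Pairwise Hamming distances:
  Hap375 vs Hap397: 6
  Hap375 vs Hap293: 5
  Hap375 vs Hap5: 7
  Hap397 vs Hap293: 10
  Hap397 vs Hap5: 9
  Hap293 vs Hap5: 9
The largest is 10, between Hap397 and Hap293.

10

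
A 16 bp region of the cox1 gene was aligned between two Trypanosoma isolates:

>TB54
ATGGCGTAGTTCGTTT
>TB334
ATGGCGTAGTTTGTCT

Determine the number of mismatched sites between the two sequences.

2

The sequences differ at positions 12 (C/T), 15 (T/C).
That gives 2 mismatches out of 16 aligned sites, so the Hamming distance is 2.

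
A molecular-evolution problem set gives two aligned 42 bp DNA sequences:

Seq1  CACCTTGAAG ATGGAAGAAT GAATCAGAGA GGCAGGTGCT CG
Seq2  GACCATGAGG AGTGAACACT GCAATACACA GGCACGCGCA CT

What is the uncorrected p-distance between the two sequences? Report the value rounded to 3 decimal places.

0.381

The sequences differ at positions 1 (C/G), 5 (T/A), 9 (A/G), 12 (T/G), 13 (G/T), 17 (G/C), 19 (A/C), 22 (A/C), 24 (T/A), 25 (C/T), 27 (G/C), 29 (G/C), 35 (G/C), 37 (T/C), 40 (T/A), 42 (G/T).
There are 16 differences over 42 sites, so p = 16/42 = 0.381.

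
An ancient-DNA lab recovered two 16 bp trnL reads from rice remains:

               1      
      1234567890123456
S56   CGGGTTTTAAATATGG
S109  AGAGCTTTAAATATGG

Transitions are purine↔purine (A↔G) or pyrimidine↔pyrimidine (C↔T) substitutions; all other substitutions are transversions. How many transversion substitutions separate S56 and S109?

The sequences differ at positions 1 (C/A, transversion), 3 (G/A, transition), 5 (T/C, transition).
Of the 3 differences, 2 transitions and 1 transversion, so the answer is 1.

1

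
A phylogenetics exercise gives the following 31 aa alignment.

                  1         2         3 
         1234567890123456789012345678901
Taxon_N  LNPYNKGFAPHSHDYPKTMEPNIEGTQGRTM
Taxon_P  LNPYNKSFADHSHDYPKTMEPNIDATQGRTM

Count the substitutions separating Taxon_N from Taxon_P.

4

Mismatches occur at site 7 (G→S), site 10 (P→D), site 24 (E→D), site 25 (G→A).
That gives 4 mismatches out of 31 aligned sites, so the Hamming distance is 4.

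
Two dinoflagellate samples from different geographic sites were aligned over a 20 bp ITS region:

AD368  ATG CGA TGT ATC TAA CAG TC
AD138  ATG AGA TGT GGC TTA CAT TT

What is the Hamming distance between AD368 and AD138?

6

The sequences differ at positions 4 (C/A), 10 (A/G), 11 (T/G), 14 (A/T), 18 (G/T), 20 (C/T).
That gives 6 mismatches out of 20 aligned sites, so the Hamming distance is 6.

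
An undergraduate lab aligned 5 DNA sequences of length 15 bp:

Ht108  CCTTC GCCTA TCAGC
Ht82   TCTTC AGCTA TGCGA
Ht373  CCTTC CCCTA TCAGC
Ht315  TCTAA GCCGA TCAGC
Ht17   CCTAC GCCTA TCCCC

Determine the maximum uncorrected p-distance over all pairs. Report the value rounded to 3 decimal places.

0.533

Pairwise Hamming distances:
  Ht108 vs Ht82: 6
  Ht108 vs Ht373: 1
  Ht108 vs Ht315: 4
  Ht108 vs Ht17: 3
  Ht82 vs Ht373: 6
  Ht82 vs Ht315: 8
  Ht82 vs Ht17: 7
  Ht373 vs Ht315: 5
  Ht373 vs Ht17: 4
  Ht315 vs Ht17: 5
The largest is 8 mismatches, between Ht82 and Ht315; p = 8/15 = 0.533.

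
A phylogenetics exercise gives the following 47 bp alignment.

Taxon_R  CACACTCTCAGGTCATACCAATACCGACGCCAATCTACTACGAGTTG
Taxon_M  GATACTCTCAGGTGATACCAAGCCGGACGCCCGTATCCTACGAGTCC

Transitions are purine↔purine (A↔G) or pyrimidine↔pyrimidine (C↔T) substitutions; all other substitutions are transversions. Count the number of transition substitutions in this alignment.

3

Differing sites — 1:C/G (Tv); 3:C/T (Ti); 14:C/G (Tv); 22:T/G (Tv); 23:A/C (Tv); 25:C/G (Tv); 32:A/C (Tv); 33:A/G (Ti); 35:C/A (Tv); 37:A/C (Tv); 46:T/C (Ti); 47:G/C (Tv).
Of the 12 differences, 3 transitions and 9 transversions, so the answer is 3.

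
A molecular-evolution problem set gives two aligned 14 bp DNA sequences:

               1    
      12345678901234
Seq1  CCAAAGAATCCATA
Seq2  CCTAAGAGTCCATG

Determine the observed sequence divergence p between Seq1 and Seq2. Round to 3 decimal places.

0.214

The sequences differ at positions 3 (A/T), 8 (A/G), 14 (A/G).
There are 3 differences over 14 sites, so p = 3/14 = 0.214.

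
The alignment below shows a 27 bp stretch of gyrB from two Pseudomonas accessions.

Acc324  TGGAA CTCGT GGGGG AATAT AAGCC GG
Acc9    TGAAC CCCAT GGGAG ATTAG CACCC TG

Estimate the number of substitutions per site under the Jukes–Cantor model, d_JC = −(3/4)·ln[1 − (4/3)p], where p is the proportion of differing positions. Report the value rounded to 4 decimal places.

The sequences differ at positions 3 (G/A), 5 (A/C), 7 (T/C), 9 (G/A), 14 (G/A), 17 (A/T), 20 (T/G), 21 (A/C), 23 (G/C), 26 (G/T).
p = 10/27 = 0.370370.
d = −0.75 · ln(1 − (4/3)·0.370370) = −0.75 · ln(0.506173) = −0.75 · (-0.680877) = 0.5107.

0.5107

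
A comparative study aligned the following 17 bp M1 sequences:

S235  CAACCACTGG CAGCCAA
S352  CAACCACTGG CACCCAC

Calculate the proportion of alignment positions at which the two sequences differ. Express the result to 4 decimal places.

The sequences differ at positions 13 (G/C), 17 (A/C).
There are 2 differences over 17 sites, so p = 2/17 = 0.1176.

0.1176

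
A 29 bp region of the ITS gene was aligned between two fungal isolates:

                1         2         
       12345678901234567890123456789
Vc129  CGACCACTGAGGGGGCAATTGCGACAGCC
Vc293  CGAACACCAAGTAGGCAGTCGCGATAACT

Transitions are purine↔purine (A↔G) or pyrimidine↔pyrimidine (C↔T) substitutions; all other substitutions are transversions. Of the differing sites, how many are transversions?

The sequences differ at positions 4 (C/A, transversion), 8 (T/C, transition), 9 (G/A, transition), 12 (G/T, transversion), 13 (G/A, transition), 18 (A/G, transition), 20 (T/C, transition), 25 (C/T, transition), 27 (G/A, transition), 29 (C/T, transition).
Of the 10 differences, 8 transitions and 2 transversions, so the answer is 2.

2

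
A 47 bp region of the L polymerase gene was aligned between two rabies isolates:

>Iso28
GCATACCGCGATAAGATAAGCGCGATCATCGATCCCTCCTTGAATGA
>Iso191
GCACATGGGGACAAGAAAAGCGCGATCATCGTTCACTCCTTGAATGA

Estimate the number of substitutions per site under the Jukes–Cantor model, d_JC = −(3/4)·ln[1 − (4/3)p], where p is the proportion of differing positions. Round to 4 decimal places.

0.1931

Mismatches occur at site 4 (T↔C), site 6 (C↔T), site 7 (C↔G), site 9 (C↔G), site 12 (T↔C), site 17 (T↔A), site 32 (A↔T), site 35 (C↔A).
p = 8/47 = 0.170213.
d = −0.75 · ln(1 − (4/3)·0.170213) = −0.75 · ln(0.773049) = −0.75 · (-0.257413) = 0.1931.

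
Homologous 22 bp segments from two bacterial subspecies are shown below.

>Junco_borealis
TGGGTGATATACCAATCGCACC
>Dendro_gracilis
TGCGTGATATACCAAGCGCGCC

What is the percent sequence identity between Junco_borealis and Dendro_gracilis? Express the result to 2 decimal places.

86.36%

Mismatches occur at site 3 (G/C), site 16 (T/G), site 20 (A/G).
19 of the 22 sites match, so the percent identity is 19/22 × 100 = 86.36%.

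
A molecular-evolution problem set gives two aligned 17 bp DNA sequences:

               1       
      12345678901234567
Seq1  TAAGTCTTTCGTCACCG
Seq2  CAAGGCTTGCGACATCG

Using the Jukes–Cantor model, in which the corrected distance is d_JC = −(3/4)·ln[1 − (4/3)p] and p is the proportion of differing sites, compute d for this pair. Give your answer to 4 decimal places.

Differing sites — 1:T/C; 5:T/G; 9:T/G; 12:T/A; 15:C/T.
p = 5/17 = 0.294118.
d = −0.75 · ln(1 − (4/3)·0.294118) = −0.75 · ln(0.607843) = −0.75 · (-0.497839) = 0.3734.

0.3734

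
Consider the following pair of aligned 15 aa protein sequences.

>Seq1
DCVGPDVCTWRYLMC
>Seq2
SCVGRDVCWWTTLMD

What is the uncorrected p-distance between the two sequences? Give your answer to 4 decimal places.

0.4000

The sequences differ at positions 1 (D/S), 5 (P/R), 9 (T/W), 11 (R/T), 12 (Y/T), 15 (C/D).
There are 6 differences over 15 sites, so p = 6/15 = 0.4000.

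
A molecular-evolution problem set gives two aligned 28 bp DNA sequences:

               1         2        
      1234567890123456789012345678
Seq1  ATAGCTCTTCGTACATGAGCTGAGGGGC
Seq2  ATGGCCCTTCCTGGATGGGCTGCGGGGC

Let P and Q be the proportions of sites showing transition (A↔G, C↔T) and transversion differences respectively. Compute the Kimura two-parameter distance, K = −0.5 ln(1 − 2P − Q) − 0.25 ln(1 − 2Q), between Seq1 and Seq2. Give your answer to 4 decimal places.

0.3098

Differing sites — 3:A/G (Ti); 6:T/C (Ti); 11:G/C (Tv); 13:A/G (Ti); 14:C/G (Tv); 18:A/G (Ti); 23:A/C (Tv).
Of the 7 differences, 4 transitions and 3 transversions over 28 sites: P = 4/28 = 0.142857, Q = 3/28 = 0.107143.
d = −0.5·ln(0.607143) − 0.25·ln(0.785714) = −0.5·(-0.498991) − 0.25·(-0.241162) = 0.3098.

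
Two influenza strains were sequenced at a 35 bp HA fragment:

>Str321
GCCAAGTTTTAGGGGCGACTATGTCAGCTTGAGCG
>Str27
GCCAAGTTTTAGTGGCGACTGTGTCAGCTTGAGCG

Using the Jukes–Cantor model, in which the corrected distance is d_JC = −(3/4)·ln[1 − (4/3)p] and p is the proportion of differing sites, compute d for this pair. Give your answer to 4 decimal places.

0.0594

Differing sites — 13:G/T; 21:A/G.
p = 2/35 = 0.057143.
d = −0.75 · ln(1 − (4/3)·0.057143) = −0.75 · ln(0.923809) = −0.75 · (-0.079250) = 0.0594.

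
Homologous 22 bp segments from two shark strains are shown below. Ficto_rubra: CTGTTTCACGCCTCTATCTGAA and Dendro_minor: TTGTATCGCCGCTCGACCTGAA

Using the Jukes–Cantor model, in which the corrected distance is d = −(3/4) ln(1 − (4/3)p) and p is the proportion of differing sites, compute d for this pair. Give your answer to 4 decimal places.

The sequences differ at positions 1 (C/T), 5 (T/A), 8 (A/G), 10 (G/C), 11 (C/G), 15 (T/G), 17 (T/C).
p = 7/22 = 0.318182.
d = −0.75 · ln(1 − (4/3)·0.318182) = −0.75 · ln(0.575757) = −0.75 · (-0.552070) = 0.4141.

0.4141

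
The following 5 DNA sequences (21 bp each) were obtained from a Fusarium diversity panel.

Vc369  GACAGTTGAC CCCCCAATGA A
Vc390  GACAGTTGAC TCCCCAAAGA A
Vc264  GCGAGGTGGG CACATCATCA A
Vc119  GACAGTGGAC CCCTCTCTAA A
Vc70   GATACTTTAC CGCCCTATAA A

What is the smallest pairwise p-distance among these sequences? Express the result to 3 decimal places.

Pairwise Hamming distances:
  Vc369 vs Vc390: 2
  Vc369 vs Vc264: 10
  Vc369 vs Vc119: 5
  Vc369 vs Vc70: 6
  Vc390 vs Vc264: 12
  Vc390 vs Vc119: 7
  Vc390 vs Vc70: 8
  Vc264 vs Vc119: 12
  Vc264 vs Vc70: 12
  Vc119 vs Vc70: 7
The smallest is 2 mismatches, between Vc369 and Vc390; p = 2/21 = 0.095.

0.095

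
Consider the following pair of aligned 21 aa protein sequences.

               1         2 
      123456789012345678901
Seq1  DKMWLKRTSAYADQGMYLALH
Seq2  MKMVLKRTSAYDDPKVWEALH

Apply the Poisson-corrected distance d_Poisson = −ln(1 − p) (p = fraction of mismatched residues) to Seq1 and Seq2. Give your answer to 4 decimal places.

0.4796

Differing sites — 1:D/M; 4:W/V; 12:A/D; 14:Q/P; 15:G/K; 16:M/V; 17:Y/W; 18:L/E.
p = 8/21 = 0.380952.
d = −ln(1 − 0.380952) = −ln(0.619048) = 0.4796.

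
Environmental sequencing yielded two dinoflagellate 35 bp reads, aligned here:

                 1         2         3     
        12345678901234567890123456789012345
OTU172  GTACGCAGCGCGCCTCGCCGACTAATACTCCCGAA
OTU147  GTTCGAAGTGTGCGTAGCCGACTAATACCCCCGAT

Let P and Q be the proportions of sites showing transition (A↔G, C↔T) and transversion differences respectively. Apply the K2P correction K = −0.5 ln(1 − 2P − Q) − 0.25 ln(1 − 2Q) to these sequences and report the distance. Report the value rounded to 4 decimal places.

0.2728

The sequences differ at positions 3 (A/T, transversion), 6 (C/A, transversion), 9 (C/T, transition), 11 (C/T, transition), 14 (C/G, transversion), 16 (C/A, transversion), 29 (T/C, transition), 35 (A/T, transversion).
Of the 8 differences, 3 transitions and 5 transversions over 35 sites: P = 3/35 = 0.085714, Q = 5/35 = 0.142857.
d = −0.5·ln(0.685715) − 0.25·ln(0.714286) = −0.5·(-0.377293) − 0.25·(-0.336472) = 0.2728.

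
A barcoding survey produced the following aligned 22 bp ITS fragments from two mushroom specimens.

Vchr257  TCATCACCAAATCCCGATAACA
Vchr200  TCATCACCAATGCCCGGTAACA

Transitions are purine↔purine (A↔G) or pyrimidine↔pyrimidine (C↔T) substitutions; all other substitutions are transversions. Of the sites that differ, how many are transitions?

Differing sites — 11:A/T (Tv); 12:T/G (Tv); 17:A/G (Ti).
Of the 3 differences, 1 transition and 2 transversions, so the answer is 1.

1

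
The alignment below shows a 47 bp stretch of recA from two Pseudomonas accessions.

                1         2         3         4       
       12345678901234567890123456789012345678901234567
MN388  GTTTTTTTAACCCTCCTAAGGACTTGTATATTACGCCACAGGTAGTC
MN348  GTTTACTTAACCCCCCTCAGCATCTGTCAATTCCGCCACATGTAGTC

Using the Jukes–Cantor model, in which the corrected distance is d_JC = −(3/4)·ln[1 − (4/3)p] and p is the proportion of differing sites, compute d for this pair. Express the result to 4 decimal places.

0.2805

Differing sites — 5:T/A; 6:T/C; 14:T/C; 18:A/C; 21:G/C; 23:C/T; 24:T/C; 28:A/C; 29:T/A; 33:A/C; 41:G/T.
p = 11/47 = 0.234043.
d = −0.75 · ln(1 − (4/3)·0.234043) = −0.75 · ln(0.687943) = −0.75 · (-0.374049) = 0.2805.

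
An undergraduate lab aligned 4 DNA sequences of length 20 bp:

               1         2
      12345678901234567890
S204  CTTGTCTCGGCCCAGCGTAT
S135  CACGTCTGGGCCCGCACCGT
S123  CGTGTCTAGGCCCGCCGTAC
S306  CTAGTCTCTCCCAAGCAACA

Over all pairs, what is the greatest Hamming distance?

13

Pairwise Hamming distances:
  S204 vs S135: 9
  S204 vs S123: 5
  S204 vs S306: 8
  S135 vs S123: 8
  S135 vs S306: 13
  S123 vs S306: 12
The largest is 13, between S135 and S306.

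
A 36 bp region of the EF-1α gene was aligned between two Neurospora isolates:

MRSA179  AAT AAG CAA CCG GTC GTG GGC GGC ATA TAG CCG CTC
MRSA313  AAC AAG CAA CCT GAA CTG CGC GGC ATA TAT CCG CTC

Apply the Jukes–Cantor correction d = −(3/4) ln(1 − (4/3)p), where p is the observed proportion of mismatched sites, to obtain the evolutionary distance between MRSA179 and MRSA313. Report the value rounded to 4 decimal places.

Differing sites — 3:T/C; 12:G/T; 14:T/A; 15:C/A; 16:G/C; 19:G/C; 30:G/T.
p = 7/36 = 0.194444.
d = −0.75 · ln(1 − (4/3)·0.194444) = −0.75 · ln(0.740741) = −0.75 · (-0.300104) = 0.2251.

0.2251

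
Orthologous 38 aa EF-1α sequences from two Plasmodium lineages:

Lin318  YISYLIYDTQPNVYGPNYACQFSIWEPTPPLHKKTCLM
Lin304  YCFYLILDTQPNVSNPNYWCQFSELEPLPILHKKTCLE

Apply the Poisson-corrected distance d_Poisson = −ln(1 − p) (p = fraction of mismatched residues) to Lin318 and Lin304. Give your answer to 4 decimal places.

0.3417

The sequences differ at positions 2 (I/C), 3 (S/F), 7 (Y/L), 14 (Y/S), 15 (G/N), 19 (A/W), 24 (I/E), 25 (W/L), 28 (T/L), 30 (P/I), 38 (M/E).
p = 11/38 = 0.289474.
d = −ln(1 − 0.289474) = −ln(0.710526) = 0.3417.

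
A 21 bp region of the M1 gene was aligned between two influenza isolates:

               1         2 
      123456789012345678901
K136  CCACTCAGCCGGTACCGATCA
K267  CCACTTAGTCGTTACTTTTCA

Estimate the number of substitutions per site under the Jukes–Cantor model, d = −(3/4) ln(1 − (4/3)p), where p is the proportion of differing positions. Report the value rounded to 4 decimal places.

0.3597

The sequences differ at positions 6 (C/T), 9 (C/T), 12 (G/T), 16 (C/T), 17 (G/T), 18 (A/T).
p = 6/21 = 0.285714.
d = −0.75 · ln(1 − (4/3)·0.285714) = −0.75 · ln(0.619048) = −0.75 · (-0.479572) = 0.3597.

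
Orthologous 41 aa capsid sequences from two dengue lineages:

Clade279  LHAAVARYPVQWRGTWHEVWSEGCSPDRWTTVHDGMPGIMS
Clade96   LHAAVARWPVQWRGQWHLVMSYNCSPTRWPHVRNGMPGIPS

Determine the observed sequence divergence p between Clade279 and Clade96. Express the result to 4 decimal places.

0.2927

Mismatches occur at site 8 (Y/W), site 15 (T/Q), site 18 (E/L), site 20 (W/M), site 22 (E/Y), site 23 (G/N), site 27 (D/T), site 30 (T/P), site 31 (T/H), site 33 (H/R), site 34 (D/N), site 40 (M/P).
There are 12 differences over 41 sites, so p = 12/41 = 0.2927.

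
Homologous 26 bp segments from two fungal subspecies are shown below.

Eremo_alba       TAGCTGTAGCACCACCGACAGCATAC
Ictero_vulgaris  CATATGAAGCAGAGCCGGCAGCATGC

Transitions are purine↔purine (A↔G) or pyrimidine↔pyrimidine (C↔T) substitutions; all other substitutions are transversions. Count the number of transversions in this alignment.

Differing sites — 1:T/C (Ti); 3:G/T (Tv); 4:C/A (Tv); 7:T/A (Tv); 12:C/G (Tv); 13:C/A (Tv); 14:A/G (Ti); 18:A/G (Ti); 25:A/G (Ti).
Of the 9 differences, 4 transitions and 5 transversions, so the answer is 5.

5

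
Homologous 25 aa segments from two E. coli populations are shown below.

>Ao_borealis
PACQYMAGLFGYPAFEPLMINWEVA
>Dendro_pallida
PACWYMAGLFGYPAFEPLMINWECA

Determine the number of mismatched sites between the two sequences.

The sequences differ at positions 4 (Q/W), 24 (V/C).
That gives 2 mismatches out of 25 aligned sites, so the Hamming distance is 2.

2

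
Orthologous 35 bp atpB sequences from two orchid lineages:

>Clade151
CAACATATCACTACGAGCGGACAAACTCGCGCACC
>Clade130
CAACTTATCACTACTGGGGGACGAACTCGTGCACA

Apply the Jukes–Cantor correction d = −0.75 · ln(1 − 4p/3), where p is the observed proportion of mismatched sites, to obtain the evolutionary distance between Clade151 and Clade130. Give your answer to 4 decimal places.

0.2326

The sequences differ at positions 5 (A/T), 15 (G/T), 16 (A/G), 18 (C/G), 23 (A/G), 30 (C/T), 35 (C/A).
p = 7/35 = 0.200000.
d = −0.75 · ln(1 − (4/3)·0.200000) = −0.75 · ln(0.733333) = −0.75 · (-0.310155) = 0.2326.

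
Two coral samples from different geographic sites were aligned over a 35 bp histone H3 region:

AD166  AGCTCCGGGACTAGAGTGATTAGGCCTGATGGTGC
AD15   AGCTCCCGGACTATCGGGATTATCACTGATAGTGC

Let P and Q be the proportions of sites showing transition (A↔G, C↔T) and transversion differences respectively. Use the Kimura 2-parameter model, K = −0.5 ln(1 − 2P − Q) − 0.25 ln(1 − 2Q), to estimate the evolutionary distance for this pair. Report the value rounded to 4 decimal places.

Differing sites — 7:G/C (Tv); 14:G/T (Tv); 15:A/C (Tv); 17:T/G (Tv); 23:G/T (Tv); 24:G/C (Tv); 25:C/A (Tv); 31:G/A (Ti).
Of the 8 differences, 1 transition and 7 transversions over 35 sites: P = 1/35 = 0.028571, Q = 7/35 = 0.200000.
d = −0.5·ln(0.742858) − 0.25·ln(0.600000) = −0.5·(-0.297250) − 0.25·(-0.510826) = 0.2763.

0.2763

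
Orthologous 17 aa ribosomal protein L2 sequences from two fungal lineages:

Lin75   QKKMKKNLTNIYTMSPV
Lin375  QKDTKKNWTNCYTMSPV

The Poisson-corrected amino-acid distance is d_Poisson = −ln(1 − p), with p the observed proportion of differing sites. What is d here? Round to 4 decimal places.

Mismatches occur at site 3 (K/D), site 4 (M/T), site 8 (L/W), site 11 (I/C).
p = 4/17 = 0.235294.
d = −ln(1 − 0.235294) = −ln(0.764706) = 0.2683.

0.2683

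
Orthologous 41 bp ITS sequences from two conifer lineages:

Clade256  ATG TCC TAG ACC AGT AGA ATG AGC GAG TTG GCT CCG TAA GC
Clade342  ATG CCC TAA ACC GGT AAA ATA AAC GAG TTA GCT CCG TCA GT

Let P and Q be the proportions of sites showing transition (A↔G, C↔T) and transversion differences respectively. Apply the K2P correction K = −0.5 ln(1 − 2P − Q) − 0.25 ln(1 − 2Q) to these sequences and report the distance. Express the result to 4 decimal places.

Mismatches occur at site 4 (T↔C, transition), site 9 (G↔A, transition), site 13 (A↔G, transition), site 17 (G↔A, transition), site 21 (G↔A, transition), site 23 (G↔A, transition), site 30 (G↔A, transition), site 38 (A↔C, transversion), site 41 (C↔T, transition).
Of the 9 differences, 8 transitions and 1 transversion over 41 sites: P = 8/41 = 0.195122, Q = 1/41 = 0.024390.
d = −0.5·ln(0.585366) − 0.25·ln(0.951220) = −0.5·(-0.535518) − 0.25·(-0.050010) = 0.2803.

0.2803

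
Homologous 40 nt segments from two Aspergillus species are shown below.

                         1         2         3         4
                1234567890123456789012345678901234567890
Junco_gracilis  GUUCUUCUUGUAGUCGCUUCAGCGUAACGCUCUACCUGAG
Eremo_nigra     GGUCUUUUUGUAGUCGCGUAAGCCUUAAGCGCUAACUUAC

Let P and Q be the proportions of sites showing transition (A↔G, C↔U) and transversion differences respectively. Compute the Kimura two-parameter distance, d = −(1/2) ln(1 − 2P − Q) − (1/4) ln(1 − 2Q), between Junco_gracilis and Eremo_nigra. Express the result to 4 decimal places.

0.3516

The sequences differ at positions 2 (U/G, transversion), 7 (C/U, transition), 18 (U/G, transversion), 20 (C/A, transversion), 24 (G/C, transversion), 26 (A/U, transversion), 28 (C/A, transversion), 31 (U/G, transversion), 35 (C/A, transversion), 38 (G/U, transversion), 40 (G/C, transversion).
Of the 11 differences, 1 transition and 10 transversions over 40 sites: P = 1/40 = 0.025000, Q = 10/40 = 0.250000.
d = −0.5·ln(0.700000) − 0.25·ln(0.500000) = −0.5·(-0.356675) − 0.25·(-0.693147) = 0.3516.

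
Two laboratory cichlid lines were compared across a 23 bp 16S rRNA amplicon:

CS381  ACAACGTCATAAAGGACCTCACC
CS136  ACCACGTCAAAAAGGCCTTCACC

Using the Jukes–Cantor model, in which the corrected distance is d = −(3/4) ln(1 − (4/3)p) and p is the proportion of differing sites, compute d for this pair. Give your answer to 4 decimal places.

0.1979

The sequences differ at positions 3 (A/C), 10 (T/A), 16 (A/C), 18 (C/T).
p = 4/23 = 0.173913.
d = −0.75 · ln(1 − (4/3)·0.173913) = −0.75 · ln(0.768116) = −0.75 · (-0.263815) = 0.1979.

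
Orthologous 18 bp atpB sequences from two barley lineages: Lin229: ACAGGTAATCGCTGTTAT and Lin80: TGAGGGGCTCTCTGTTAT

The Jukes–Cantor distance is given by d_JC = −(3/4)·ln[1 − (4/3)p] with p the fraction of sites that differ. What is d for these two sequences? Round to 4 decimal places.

0.4408

Differing sites — 1:A/T; 2:C/G; 6:T/G; 7:A/G; 8:A/C; 11:G/T.
p = 6/18 = 0.333333.
d = −0.75 · ln(1 − (4/3)·0.333333) = −0.75 · ln(0.555556) = −0.75 · (-0.587786) = 0.4408.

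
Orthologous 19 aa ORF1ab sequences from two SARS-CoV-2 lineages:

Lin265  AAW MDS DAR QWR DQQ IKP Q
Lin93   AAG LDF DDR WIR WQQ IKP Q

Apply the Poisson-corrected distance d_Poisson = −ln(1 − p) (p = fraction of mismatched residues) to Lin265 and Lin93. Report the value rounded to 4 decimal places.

The sequences differ at positions 3 (W/G), 4 (M/L), 6 (S/F), 8 (A/D), 10 (Q/W), 11 (W/I), 13 (D/W).
p = 7/19 = 0.368421.
d = −ln(1 − 0.368421) = −ln(0.631579) = 0.4595.

0.4595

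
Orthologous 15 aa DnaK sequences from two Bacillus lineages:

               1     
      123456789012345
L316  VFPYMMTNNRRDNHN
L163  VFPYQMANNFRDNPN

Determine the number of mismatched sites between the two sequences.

4

Differing sites — 5:M/Q; 7:T/A; 10:R/F; 14:H/P.
That gives 4 mismatches out of 15 aligned sites, so the Hamming distance is 4.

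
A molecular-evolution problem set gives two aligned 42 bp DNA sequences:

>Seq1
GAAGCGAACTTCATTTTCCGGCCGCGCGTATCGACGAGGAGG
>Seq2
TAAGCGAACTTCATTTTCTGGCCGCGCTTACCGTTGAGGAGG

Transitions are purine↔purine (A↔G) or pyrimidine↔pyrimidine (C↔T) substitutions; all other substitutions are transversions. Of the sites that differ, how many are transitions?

3

The sequences differ at positions 1 (G/T, transversion), 19 (C/T, transition), 28 (G/T, transversion), 31 (T/C, transition), 34 (A/T, transversion), 35 (C/T, transition).
Of the 6 differences, 3 transitions and 3 transversions, so the answer is 3.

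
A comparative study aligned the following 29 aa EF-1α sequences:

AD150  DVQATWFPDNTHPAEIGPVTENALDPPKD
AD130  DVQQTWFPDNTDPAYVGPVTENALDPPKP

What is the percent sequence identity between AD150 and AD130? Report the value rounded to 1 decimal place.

82.8%

Differing sites — 4:A/Q; 12:H/D; 15:E/Y; 16:I/V; 29:D/P.
24 of the 29 sites match, so the percent identity is 24/29 × 100 = 82.8%.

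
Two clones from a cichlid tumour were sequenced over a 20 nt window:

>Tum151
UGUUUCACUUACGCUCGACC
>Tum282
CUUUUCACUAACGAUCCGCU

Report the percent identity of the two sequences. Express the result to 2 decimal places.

Differing sites — 1:U/C; 2:G/U; 10:U/A; 14:C/A; 17:G/C; 18:A/G; 20:C/U.
13 of the 20 sites match, so the percent identity is 13/20 × 100 = 65.00%.

65.00%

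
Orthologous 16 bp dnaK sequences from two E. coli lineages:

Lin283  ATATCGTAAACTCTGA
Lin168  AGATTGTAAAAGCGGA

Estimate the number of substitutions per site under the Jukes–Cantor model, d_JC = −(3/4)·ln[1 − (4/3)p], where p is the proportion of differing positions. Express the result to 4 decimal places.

0.4042

Mismatches occur at site 2 (T/G), site 5 (C/T), site 11 (C/A), site 12 (T/G), site 14 (T/G).
p = 5/16 = 0.312500.
d = −0.75 · ln(1 − (4/3)·0.312500) = −0.75 · ln(0.583333) = −0.75 · (-0.538997) = 0.4042.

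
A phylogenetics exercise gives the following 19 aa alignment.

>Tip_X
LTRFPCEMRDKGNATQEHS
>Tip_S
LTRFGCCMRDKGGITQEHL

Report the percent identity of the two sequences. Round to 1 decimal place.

73.7%

The sequences differ at positions 5 (P/G), 7 (E/C), 13 (N/G), 14 (A/I), 19 (S/L).
14 of the 19 sites match, so the percent identity is 14/19 × 100 = 73.7%.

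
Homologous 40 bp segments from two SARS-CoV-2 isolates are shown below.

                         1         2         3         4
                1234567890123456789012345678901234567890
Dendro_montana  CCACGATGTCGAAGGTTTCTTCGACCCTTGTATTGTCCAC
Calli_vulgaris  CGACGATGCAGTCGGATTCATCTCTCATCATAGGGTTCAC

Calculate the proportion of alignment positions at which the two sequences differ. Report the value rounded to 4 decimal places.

0.4000

The sequences differ at positions 2 (C/G), 9 (T/C), 10 (C/A), 12 (A/T), 13 (A/C), 16 (T/A), 20 (T/A), 23 (G/T), 24 (A/C), 25 (C/T), 27 (C/A), 29 (T/C), 30 (G/A), 33 (T/G), 34 (T/G), 37 (C/T).
There are 16 differences over 40 sites, so p = 16/40 = 0.4000.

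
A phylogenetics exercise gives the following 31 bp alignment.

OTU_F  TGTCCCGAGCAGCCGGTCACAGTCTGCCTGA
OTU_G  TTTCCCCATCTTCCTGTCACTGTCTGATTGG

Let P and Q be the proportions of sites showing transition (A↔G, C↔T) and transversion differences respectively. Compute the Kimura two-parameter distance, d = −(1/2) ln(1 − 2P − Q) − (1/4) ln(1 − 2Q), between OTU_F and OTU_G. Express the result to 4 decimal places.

0.4263

Differing sites — 2:G/T (Tv); 7:G/C (Tv); 9:G/T (Tv); 11:A/T (Tv); 12:G/T (Tv); 15:G/T (Tv); 21:A/T (Tv); 27:C/A (Tv); 28:C/T (Ti); 31:A/G (Ti).
Of the 10 differences, 2 transitions and 8 transversions over 31 sites: P = 2/31 = 0.064516, Q = 8/31 = 0.258065.
d = −0.5·ln(0.612903) − 0.25·ln(0.483870) = −0.5·(-0.489549) − 0.25·(-0.725939) = 0.4263.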